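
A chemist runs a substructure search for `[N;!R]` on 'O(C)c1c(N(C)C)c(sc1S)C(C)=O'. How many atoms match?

The query [N;!R] means: aliphatic nitrogen not in a ring.
Check the 14 heavy atoms by environment: 1× s (aromatic, in 5-ring) → no; 4× c (aromatic, in 5-ring) → no; 1× N (acyclic) → match; 5× C (acyclic) → no; 2× O (acyclic) → no; 1× S (acyclic) → no.
That gives 1 matching atom.

1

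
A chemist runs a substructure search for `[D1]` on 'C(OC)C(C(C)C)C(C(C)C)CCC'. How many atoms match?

6

The query [D1] means: atom with exactly one heavy-atom neighbour (degree 1).
Check the 14 heavy atoms by environment: 3× C (D2) → no; 4× C (D3) → no; 1× O (D2) → no; 6× C (D1) → match.
That gives 6 matching atoms.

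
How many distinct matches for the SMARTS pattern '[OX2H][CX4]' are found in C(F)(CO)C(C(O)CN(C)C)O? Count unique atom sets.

3

[OX2H][CX4] is the SMARTS for an aliphatic alcohol: a hydroxyl oxygen bound to an sp3 (X4) carbon.
The molecule carries 3 separate instances of a hydroxyl group (-OH) meeting every constraint; each maps to a distinct set of atoms, giving 3 matches.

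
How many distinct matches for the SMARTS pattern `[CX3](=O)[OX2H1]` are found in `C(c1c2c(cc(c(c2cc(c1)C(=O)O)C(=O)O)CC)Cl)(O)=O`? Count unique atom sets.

[CX3](=O)[OX2H1] is the SMARTS for a carboxylic acid: an sp2 carbon double-bonded to O and single-bonded to an -OH oxygen.
The molecule carries 3 separate instances of a carboxylic acid group (-C(=O)OH) meeting every constraint; each maps to a distinct set of atoms, giving 3 matches.

3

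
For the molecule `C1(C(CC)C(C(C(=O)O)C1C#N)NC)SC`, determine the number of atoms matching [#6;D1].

Check the 16 heavy atoms by environment: 6× C (D3) → no; 1× N (D2) → no; 3× C (D1) → match; 2× O (D1) → no; 2× C (D2) → no; 1× N (D1) → no; 1× S (D2) → no.
That gives 3 matching atoms.

3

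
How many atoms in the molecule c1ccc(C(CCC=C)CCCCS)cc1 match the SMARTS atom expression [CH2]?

Check the 16 heavy atoms by environment: 7× C (H2) → match; 2× C (H1) → no; 1× c (aromatic, H0) → no; 5× c (aromatic, H1) → no; 1× S (H1) → no.
That gives 7 matching atoms.

7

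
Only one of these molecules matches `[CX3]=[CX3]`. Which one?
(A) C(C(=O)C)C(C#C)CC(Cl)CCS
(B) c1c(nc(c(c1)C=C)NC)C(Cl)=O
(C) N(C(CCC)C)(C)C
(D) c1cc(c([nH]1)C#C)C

[CX3]=[CX3] describes a non-aromatic C=C double bond between two sp2 carbons (an alkene).
(A) has an ethynyl group (-C#CH) but the C-C bond is a triple bond, not a double bond.
(B) contains a vinyl group (-CH=CH2), which satisfies every atom and bond constraint.
(C) has an ethyl group (-CH2CH3) but its C-C bond is a single bond between CX4 carbons, not CX3=CX3.
(D) has an ethynyl group (-C#CH) but the C-C bond is a triple bond, not a double bond.
So the answer is (B).

B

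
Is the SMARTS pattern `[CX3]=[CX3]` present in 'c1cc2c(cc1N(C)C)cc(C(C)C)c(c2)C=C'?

Yes

The pattern [CX3]=[CX3] describes a non-aromatic C=C double bond between two sp2 carbons — an alkene.
The molecule carries a vinyl group (-CH=CH2), whose atoms satisfy every constraint of the query, so the pattern matches.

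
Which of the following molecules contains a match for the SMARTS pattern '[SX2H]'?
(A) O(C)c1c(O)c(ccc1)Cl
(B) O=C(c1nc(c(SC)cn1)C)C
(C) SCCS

[SX2H] describes an aliphatic sulfur with two connections, one being H (a thiol).
(A) has a hydroxyl group (-OH) but it is an -OH, not an -SH.
(B) has a methylthio ether (-SCH3) but the sulfur has H0 (bonded to two carbons), not H1.
(C) contains a thiol (-SH), which satisfies every atom and bond constraint.
So the answer is (C).

C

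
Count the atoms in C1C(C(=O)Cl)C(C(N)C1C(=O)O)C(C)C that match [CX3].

The query [CX3] means: C with X3: aliphatic carbon with exactly 3 total connections.
Check the 15 heavy atoms by environment: 8× C (X4) → no; 2× C (X3) → match; 2× O (X1) → no; 1× O (X2) → no; 1× N (X3) → no; 1× Cl (X1) → no.
That gives 2 matching atoms.

2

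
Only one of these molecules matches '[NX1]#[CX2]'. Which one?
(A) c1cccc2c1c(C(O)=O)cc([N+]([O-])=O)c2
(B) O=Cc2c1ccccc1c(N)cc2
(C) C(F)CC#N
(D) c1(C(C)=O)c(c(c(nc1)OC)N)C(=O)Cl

C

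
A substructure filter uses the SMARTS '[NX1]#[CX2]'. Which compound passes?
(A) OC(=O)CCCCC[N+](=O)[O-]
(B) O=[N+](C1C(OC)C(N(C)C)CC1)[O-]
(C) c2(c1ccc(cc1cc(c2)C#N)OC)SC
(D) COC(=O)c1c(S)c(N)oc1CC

C

[NX1]#[CX2] describes a nitrogen triple-bonded to a two-connected carbon (a nitrile).
(A) has a nitro group (-[N+](=O)[O-]) but there is no C#N triple bond.
(B) has a nitro group (-[N+](=O)[O-]) but there is no C#N triple bond.
(C) contains a nitrile (-C#N), which satisfies every atom and bond constraint.
(D) has a primary amino group (-NH2) but the nitrogen is NX3 (three connections), not NX1 triple-bonded.
So the answer is (C).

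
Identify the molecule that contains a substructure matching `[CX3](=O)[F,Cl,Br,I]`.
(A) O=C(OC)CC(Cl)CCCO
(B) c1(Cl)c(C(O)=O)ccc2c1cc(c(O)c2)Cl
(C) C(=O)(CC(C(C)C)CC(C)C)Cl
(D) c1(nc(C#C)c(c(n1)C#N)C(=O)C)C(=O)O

[CX3](=O)[F,Cl,Br,I] describes a carbonyl carbon bonded to a halogen (an acyl halide).
(A) has a chloro substituent but the Cl is not on a carbonyl carbon.
(B) has a carboxylic acid group (-C(=O)OH) but the carbonyl is bonded to -OH, not to a halogen.
(C) contains an acyl chloride (-C(=O)Cl), which satisfies every atom and bond constraint.
(D) has a carboxylic acid group (-C(=O)OH) but the carbonyl is bonded to -OH, not to a halogen.
So the answer is (C).

C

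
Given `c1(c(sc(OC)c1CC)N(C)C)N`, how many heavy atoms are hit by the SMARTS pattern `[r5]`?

The query [r5] means: r5 matches atoms in a five-membered ring.
Check the 13 heavy atoms by environment: 1× s (aromatic, in 5-ring) → match; 4× c (aromatic, in 5-ring) → match; 2× N (acyclic) → no; 5× C (acyclic) → no; 1× O (acyclic) → no.
Summing the matching environments: 1 + 4 = 5 matching atoms.

5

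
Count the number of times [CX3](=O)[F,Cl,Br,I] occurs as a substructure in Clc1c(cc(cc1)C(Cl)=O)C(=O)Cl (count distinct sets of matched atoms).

[CX3](=O)[F,Cl,Br,I] is the SMARTS for an acyl halide: a carbonyl carbon bonded to a halogen.
The molecule carries 2 separate instances of an acyl chloride (-C(=O)Cl) meeting every constraint; each maps to a distinct set of atoms, giving 2 matches.

2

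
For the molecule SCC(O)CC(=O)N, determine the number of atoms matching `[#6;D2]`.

2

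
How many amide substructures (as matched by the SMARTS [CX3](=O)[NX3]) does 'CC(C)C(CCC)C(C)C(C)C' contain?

0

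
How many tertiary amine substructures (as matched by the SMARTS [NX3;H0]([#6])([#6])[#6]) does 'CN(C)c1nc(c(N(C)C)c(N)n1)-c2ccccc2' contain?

[NX3;H0]([#6])([#6])[#6] is the SMARTS for a tertiary amine: a trivalent nitrogen with no H, bonded to three carbons.
The molecule carries 2 separate instances of a dimethylamino group (-N(CH3)2) meeting every constraint; each maps to a distinct set of atoms, giving 2 matches.

2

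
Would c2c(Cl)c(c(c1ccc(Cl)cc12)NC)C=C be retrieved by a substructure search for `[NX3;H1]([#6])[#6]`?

Yes

The pattern [NX3;H1]([#6])[#6] describes a trivalent nitrogen with one H, bonded to two carbons — a secondary amine.
The molecule carries an N-methylamino group (-NHCH3), whose atoms satisfy every constraint of the query, so the pattern matches.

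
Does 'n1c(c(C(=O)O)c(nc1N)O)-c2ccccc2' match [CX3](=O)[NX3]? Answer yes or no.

The pattern [CX3](=O)[NX3] describes a carbonyl carbon bonded to a trivalent nitrogen — an amide.
The closest candidate here is a primary amino group (-NH2), but the -NH2 is not attached to a carbonyl carbon. No other fragment satisfies the full query, so there is no match.

No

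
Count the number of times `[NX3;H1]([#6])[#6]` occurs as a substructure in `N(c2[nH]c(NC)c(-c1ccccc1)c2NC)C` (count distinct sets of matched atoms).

[NX3;H1]([#6])[#6] is the SMARTS for a secondary amine: a trivalent nitrogen with one H, bonded to two carbons.
The molecule carries 3 separate instances of an N-methylamino group (-NHCH3) meeting every constraint; each maps to a distinct set of atoms, giving 3 matches.

3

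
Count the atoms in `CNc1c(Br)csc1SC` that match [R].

5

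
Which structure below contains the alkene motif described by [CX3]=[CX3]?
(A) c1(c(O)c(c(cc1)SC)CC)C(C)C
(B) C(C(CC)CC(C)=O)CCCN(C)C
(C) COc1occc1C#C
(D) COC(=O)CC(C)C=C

[CX3]=[CX3] describes a non-aromatic C=C double bond between two sp2 carbons (an alkene).
(A) has an ethyl group (-CH2CH3) but its C-C bond is a single bond between CX4 carbons, not CX3=CX3.
(B) has an ethyl group (-CH2CH3) but its C-C bond is a single bond between CX4 carbons, not CX3=CX3.
(C) has an ethynyl group (-C#CH) but the C-C bond is a triple bond, not a double bond.
(D) contains a vinyl group (-CH=CH2), which satisfies every atom and bond constraint.
So the answer is (D).

D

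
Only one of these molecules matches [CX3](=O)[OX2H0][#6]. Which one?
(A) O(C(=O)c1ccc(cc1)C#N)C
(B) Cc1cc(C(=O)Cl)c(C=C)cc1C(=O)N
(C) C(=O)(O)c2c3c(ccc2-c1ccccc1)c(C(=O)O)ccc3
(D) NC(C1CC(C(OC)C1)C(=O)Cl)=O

A

[CX3](=O)[OX2H0][#6] describes a carbonyl carbon bonded to an oxygen that is itself bonded to carbon (no H on that O) (an ester).
(A) contains a methyl-ester group (-C(=O)OCH3), which satisfies every atom and bond constraint.
(B) has a primary amide (-C(=O)NH2) but the carbonyl is bonded to N, not to an O-C linkage.
(C) has a carboxylic acid group (-C(=O)OH) but the singly-bonded O carries H (OX2H1, not H0).
(D) has a primary amide (-C(=O)NH2) but the carbonyl is bonded to N, not to an O-C linkage.
So the answer is (A).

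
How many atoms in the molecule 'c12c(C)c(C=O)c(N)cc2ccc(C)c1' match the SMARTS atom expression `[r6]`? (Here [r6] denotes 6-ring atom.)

The query [r6] means: r6 matches atoms in a six-membered ring.
Check the 15 heavy atoms by environment: 10× c (aromatic, in 6-ring) → match; 3× C (acyclic) → no; 1× O (acyclic) → no; 1× N (acyclic) → no.
That gives 10 matching atoms.

10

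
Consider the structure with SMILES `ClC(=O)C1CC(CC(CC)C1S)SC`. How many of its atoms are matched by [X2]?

2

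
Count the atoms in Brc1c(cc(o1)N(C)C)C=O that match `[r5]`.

5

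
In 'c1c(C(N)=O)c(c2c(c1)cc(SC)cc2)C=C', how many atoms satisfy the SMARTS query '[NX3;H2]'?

1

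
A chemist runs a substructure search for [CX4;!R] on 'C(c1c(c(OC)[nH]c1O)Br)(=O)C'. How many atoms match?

2

Check the 12 heavy atoms by environment: 1× n (aromatic, X3, in 5-ring) → no; 4× c (aromatic, X3, in 5-ring) → no; 1× Br (X1, acyclic) → no; 2× O (X2, acyclic) → no; 2× C (X4, acyclic) → match; 1× C (X3, acyclic) → no; 1× O (X1, acyclic) → no.
That gives 2 matching atoms.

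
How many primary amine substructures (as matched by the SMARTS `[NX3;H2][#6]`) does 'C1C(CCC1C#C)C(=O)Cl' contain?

[NX3;H2][#6] is the SMARTS for a primary amine: a trivalent nitrogen with two H attached to carbon.
No fragment in the molecule satisfies every constraint, giving 0 matches.

0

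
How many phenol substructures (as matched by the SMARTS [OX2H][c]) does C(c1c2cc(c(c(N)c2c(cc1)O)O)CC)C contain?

[OX2H][c] is the SMARTS for a phenol: a hydroxyl oxygen attached to an aromatic carbon.
The molecule carries 2 separate instances of a hydroxyl group (-OH) meeting every constraint; each maps to a distinct set of atoms, giving 2 matches.

2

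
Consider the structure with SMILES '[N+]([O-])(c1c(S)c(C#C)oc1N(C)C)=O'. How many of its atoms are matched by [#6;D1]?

3

The query [#6;D1] means: carbon bonded to exactly one heavy atom.
Check the 14 heavy atoms by environment: 1× o (aromatic, D2) → no; 4× c (aromatic, D3) → no; 1× N (charge +1, D3) → no; 1× O (charge -1, D1) → no; 1× O (D1) → no; 1× C (D2) → no; 3× C (D1) → match; 1× N (D3) → no; 1× S (D1) → no.
That gives 3 matching atoms.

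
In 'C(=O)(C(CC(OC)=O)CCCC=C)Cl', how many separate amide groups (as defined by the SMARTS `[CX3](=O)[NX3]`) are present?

[CX3](=O)[NX3] is the SMARTS for an amide: a carbonyl carbon bonded to a trivalent nitrogen.
The molecule has a methyl-ester group (-C(=O)OCH3), but the carbonyl is bonded to O, not to an NX3 nitrogen; nothing else fits, so there are 0 matches.

0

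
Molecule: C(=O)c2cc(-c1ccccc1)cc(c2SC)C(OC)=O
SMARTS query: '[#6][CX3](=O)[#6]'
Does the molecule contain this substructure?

No

The pattern [#6][CX3](=O)[#6] describes a carbonyl carbon (no H) flanked by two carbons — a ketone.
The closest candidate here is an aldehyde (-CHO), but the carbonyl carbon has H1, so it is not flanked by two carbons. No other fragment satisfies the full query, so there is no match.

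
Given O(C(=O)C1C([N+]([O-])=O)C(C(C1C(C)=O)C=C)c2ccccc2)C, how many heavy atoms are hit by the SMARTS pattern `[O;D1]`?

The query [O;D1] means: aliphatic oxygen bonded to exactly one heavy atom.
Check the 23 heavy atoms by environment: 7× C (D3) → no; 1× N (charge +1, D3) → no; 1× O (charge -1, D1) → match; 3× O (D1) → match; 1× O (D2) → no; 3× C (D1) → no; 1× c (aromatic, D3) → no; 5× c (aromatic, D2) → no; 1× C (D2) → no.
Summing the matching environments: 1 + 3 = 4 matching atoms.

4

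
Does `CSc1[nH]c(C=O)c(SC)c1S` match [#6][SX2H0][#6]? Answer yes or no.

Yes

The pattern [#6][SX2H0][#6] describes an aliphatic sulfur bridging two carbons with no H on the sulfur — a thioether.
The molecule carries a methylthio ether (-SCH3), whose atoms satisfy every constraint of the query, so the pattern matches.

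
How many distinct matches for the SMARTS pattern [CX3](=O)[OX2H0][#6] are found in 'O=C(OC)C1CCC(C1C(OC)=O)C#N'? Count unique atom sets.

[CX3](=O)[OX2H0][#6] is the SMARTS for an ester: a carbonyl carbon bonded to an oxygen that is itself bonded to carbon (no H on that O).
The molecule carries 2 separate instances of a methyl-ester group (-C(=O)OCH3) meeting every constraint; each maps to a distinct set of atoms, giving 2 matches.

2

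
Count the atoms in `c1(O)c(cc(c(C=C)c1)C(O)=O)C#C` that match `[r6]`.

6

The query [r6] means: r6 matches atoms in a six-membered ring.
Check the 14 heavy atoms by environment: 6× c (aromatic, in 6-ring) → match; 3× O (acyclic) → no; 5× C (acyclic) → no.
That gives 6 matching atoms.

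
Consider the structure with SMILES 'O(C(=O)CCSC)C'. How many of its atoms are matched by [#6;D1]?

2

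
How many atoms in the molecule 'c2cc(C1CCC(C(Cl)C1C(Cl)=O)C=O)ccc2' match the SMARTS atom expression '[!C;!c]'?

The query [!C;!c] means: neither aliphatic nor aromatic carbon — same as [!#6].
Check the 18 heavy atoms by environment: 8× C → no; 2× Cl → match; 2× O → match; 6× c (aromatic) → no.
Summing the matching environments: 2 + 2 = 4 matching atoms.

4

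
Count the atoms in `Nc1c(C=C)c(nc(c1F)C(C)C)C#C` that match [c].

5

The query [c] means: lowercase c matches aromatic carbon only.
Check the 15 heavy atoms by environment: 1× n (aromatic) → no; 5× c (aromatic) → match; 7× C → no; 1× F → no; 1× N → no.
That gives 5 matching atoms.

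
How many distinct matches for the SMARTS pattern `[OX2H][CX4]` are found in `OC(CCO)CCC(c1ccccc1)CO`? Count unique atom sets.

[OX2H][CX4] is the SMARTS for an aliphatic alcohol: a hydroxyl oxygen bound to an sp3 (X4) carbon.
The molecule carries 3 separate instances of a hydroxyl group (-OH) meeting every constraint; each maps to a distinct set of atoms, giving 3 matches.

3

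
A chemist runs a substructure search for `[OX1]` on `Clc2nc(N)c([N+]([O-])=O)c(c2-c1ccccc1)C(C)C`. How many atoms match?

The query [OX1] means: aliphatic oxygen with one total connection — typically a carbonyl =O or an oxide.
Check the 20 heavy atoms by environment: 1× n (aromatic, X2) → no; 11× c (aromatic, X3) → no; 3× C (X4) → no; 1× N (charge +1, X3) → no; 1× O (charge -1, X1) → match; 1× O (X1) → match; 1× N (X3) → no; 1× Cl (X1) → no.
Summing the matching environments: 1 + 1 = 2 matching atoms.

2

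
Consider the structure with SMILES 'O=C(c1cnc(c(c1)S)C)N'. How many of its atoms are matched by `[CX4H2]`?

The query [CX4H2] means: sp3 carbon (X4) with exactly two hydrogens.
Check the 11 heavy atoms by environment: 1× n (aromatic, H0, X2) → no; 3× c (aromatic, H0, X3) → no; 2× c (aromatic, H1, X3) → no; 1× C (H0, X3) → no; 1× O (H0, X1) → no; 1× N (H2, X3) → no; 1× C (H3, X4) → no; 1× S (H1, X2) → no.
No environment satisfies the query, so 0 matching atoms.

0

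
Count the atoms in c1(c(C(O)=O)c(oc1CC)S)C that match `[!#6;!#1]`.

4

The query [!#6;!#1] means: not carbon and not hydrogen — any heteroatom.
Check the 12 heavy atoms by environment: 1× o (aromatic) → match; 4× c (aromatic) → no; 4× C → no; 2× O → match; 1× S → match.
Summing the matching environments: 1 + 2 + 1 = 4 matching atoms.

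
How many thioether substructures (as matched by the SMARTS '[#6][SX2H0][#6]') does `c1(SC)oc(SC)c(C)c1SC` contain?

[#6][SX2H0][#6] is the SMARTS for a thioether: an aliphatic sulfur bridging two carbons with no H on the sulfur.
The molecule carries 3 separate instances of a methylthio ether (-SCH3) meeting every constraint; each maps to a distinct set of atoms, giving 3 matches.

3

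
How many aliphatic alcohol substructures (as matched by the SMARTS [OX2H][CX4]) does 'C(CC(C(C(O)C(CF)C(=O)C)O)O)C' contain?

3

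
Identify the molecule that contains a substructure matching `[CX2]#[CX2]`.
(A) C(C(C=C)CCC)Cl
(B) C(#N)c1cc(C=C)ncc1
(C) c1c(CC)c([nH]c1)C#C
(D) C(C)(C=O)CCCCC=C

[CX2]#[CX2] describes a carbon-carbon triple bond (an alkyne).
(A) has a vinyl group (-CH=CH2) but the C=C is a double bond; both carbons are CX3, not CX2.
(B) has a nitrile (-C#N) but the triple bond is C#N, not C#C.
(C) contains an ethynyl group (-C#CH), which satisfies every atom and bond constraint.
(D) has a vinyl group (-CH=CH2) but the C=C is a double bond; both carbons are CX3, not CX2.
So the answer is (C).

C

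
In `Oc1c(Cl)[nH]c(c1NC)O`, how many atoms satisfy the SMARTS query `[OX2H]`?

2

The query [OX2H] means: aliphatic oxygen with two connections, one of which is H — an -OH oxygen.
Check the 10 heavy atoms by environment: 1× n (aromatic, H1, X3) → no; 4× c (aromatic, H0, X3) → no; 1× Cl (H0, X1) → no; 1× N (H1, X3) → no; 1× C (H3, X4) → no; 2× O (H1, X2) → match.
That gives 2 matching atoms.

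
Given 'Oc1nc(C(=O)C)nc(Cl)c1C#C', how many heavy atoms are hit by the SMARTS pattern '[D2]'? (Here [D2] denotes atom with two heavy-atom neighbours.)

3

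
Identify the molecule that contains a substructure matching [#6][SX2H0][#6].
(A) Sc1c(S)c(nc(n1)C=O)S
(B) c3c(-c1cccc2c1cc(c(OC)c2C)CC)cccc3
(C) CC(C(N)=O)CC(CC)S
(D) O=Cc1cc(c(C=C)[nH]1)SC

[#6][SX2H0][#6] describes an aliphatic sulfur bridging two carbons with no H on the sulfur (a thioether).
(A) has a thiol (-SH) but the sulfur has H1, not H0 bridging two carbons.
(B) has a methoxy ether (-OCH3) but the bridging atom is O, not S.
(C) has a thiol (-SH) but the sulfur has H1, not H0 bridging two carbons.
(D) contains a methylthio ether (-SCH3), which satisfies every atom and bond constraint.
So the answer is (D).

D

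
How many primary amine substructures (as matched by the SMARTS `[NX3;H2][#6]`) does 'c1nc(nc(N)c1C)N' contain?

[NX3;H2][#6] is the SMARTS for a primary amine: a trivalent nitrogen with two H attached to carbon.
The molecule carries 2 separate instances of a primary amino group (-NH2) meeting every constraint; each maps to a distinct set of atoms, giving 2 matches.

2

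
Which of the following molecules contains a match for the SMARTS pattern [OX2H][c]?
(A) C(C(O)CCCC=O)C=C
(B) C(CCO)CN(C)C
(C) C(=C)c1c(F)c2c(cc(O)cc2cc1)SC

[OX2H][c] describes a hydroxyl oxygen attached to an aromatic carbon (a phenol).
(A) has a hydroxyl group (-OH) but the -OH is on an aliphatic carbon, not an aromatic c.
(B) has a hydroxyl group (-OH) but the -OH is on an aliphatic carbon, not an aromatic c.
(C) contains a hydroxyl group (-OH), which satisfies every atom and bond constraint.
So the answer is (C).

C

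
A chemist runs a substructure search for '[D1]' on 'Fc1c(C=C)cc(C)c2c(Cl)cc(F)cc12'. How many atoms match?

5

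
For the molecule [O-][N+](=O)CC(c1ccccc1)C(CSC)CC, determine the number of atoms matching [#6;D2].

The query [#6;D2] means: any carbon bonded to exactly two heavy atoms.
Check the 17 heavy atoms by environment: 3× C (D2) → match; 2× C (D3) → no; 2× C (D1) → no; 1× N (charge +1, D3) → no; 1× O (charge -1, D1) → no; 1× O (D1) → no; 1× c (aromatic, D3) → no; 5× c (aromatic, D2) → match; 1× S (D2) → no.
Summing the matching environments: 3 + 5 = 8 matching atoms.

8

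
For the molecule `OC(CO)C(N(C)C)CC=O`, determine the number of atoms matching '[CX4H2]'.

2

Check the 11 heavy atoms by environment: 2× C (H2, X4) → match; 2× C (H1, X4) → no; 2× O (H1, X2) → no; 1× N (H0, X3) → no; 2× C (H3, X4) → no; 1× C (H1, X3) → no; 1× O (H0, X1) → no.
That gives 2 matching atoms.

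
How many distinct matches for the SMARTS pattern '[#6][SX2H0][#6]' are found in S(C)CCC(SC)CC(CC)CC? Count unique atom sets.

2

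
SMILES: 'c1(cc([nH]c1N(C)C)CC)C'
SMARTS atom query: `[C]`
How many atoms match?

5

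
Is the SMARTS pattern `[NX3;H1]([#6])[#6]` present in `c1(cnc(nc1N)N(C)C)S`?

No

The pattern [NX3;H1]([#6])[#6] describes a trivalent nitrogen with one H, bonded to two carbons — a secondary amine.
The closest candidate here is a primary amino group (-NH2), but the nitrogen has H2 and only one carbon neighbour. No other fragment satisfies the full query, so there is no match.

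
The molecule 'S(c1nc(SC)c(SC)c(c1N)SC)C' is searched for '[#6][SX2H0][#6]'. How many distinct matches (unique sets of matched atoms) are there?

4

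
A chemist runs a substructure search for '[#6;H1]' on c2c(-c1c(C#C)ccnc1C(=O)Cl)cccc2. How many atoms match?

8

The query [#6;H1] means: any carbon bearing exactly one hydrogen.
Check the 17 heavy atoms by environment: 1× n (aromatic, H0) → no; 4× c (aromatic, H0) → no; 7× c (aromatic, H1) → match; 2× C (H0) → no; 1× O (H0) → no; 1× Cl (H0) → no; 1× C (H1) → match.
Summing the matching environments: 7 + 1 = 8 matching atoms.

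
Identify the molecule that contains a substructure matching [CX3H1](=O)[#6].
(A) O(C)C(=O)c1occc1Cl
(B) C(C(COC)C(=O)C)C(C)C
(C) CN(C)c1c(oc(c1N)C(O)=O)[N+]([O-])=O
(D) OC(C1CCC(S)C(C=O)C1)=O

D

[CX3H1](=O)[#6] describes an sp2 carbon with one H, double-bonded to O and single-bonded to carbon (an aldehyde).
(A) has a methyl-ester group (-C(=O)OCH3) but the carbonyl carbon has H0, not H1.
(B) has an acetyl/ketone group (-C(=O)CH3) but the carbonyl carbon has H0 (two carbon neighbours), not H1.
(C) has a carboxylic acid group (-C(=O)OH) but the carbonyl carbon has H0 and is bonded to O, not H1.
(D) contains an aldehyde (-CHO), which satisfies every atom and bond constraint.
So the answer is (D).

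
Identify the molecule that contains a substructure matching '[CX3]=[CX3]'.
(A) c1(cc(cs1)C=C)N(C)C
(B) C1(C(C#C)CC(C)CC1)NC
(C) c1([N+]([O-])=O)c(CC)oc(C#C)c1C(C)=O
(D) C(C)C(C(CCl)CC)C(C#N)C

A

[CX3]=[CX3] describes a non-aromatic C=C double bond between two sp2 carbons (an alkene).
(A) contains a vinyl group (-CH=CH2), which satisfies every atom and bond constraint.
(B) has an ethynyl group (-C#CH) but the C-C bond is a triple bond, not a double bond.
(C) has an ethyl group (-CH2CH3) but its C-C bond is a single bond between CX4 carbons, not CX3=CX3.
(D) has an ethyl group (-CH2CH3) but its C-C bond is a single bond between CX4 carbons, not CX3=CX3.
So the answer is (A).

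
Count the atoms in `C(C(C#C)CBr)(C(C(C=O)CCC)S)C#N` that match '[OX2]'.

Check the 16 heavy atoms by environment: 8× C (X4) → no; 1× C (X3) → no; 1× O (X1) → no; 1× Br (X1) → no; 1× S (X2) → no; 3× C (X2) → no; 1× N (X1) → no.
No environment satisfies the query, so 0 matching atoms.

0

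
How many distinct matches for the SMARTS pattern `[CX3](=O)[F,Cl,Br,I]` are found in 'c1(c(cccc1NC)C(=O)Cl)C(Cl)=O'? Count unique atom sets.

2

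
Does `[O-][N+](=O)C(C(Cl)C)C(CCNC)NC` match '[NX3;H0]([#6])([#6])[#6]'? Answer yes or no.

No

The pattern [NX3;H0]([#6])([#6])[#6] describes a trivalent nitrogen with no H, bonded to three carbons — a tertiary amine.
The closest candidate here is an N-methylamino group (-NHCH3), but the nitrogen still has one H (H1), not H0. No other fragment satisfies the full query, so there is no match.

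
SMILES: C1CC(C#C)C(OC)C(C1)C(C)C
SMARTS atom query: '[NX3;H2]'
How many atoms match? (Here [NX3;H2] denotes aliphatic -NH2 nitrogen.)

Check the 13 heavy atoms by environment: 4× C (H1, X4) → no; 3× C (H2, X4) → no; 1× C (H0, X2) → no; 1× C (H1, X2) → no; 3× C (H3, X4) → no; 1× O (H0, X2) → no.
No environment satisfies the query, so 0 matching atoms.

0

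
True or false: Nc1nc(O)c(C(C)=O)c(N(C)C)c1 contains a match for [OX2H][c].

The pattern [OX2H][c] describes a hydroxyl oxygen attached to an aromatic carbon — a phenol.
The molecule carries a hydroxyl group (-OH), whose atoms satisfy every constraint of the query, so the pattern matches.

True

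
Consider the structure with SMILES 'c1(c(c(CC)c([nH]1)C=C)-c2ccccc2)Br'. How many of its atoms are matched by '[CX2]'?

0

The query [CX2] means: C with X2: aliphatic carbon with exactly 2 total connections.
Check the 16 heavy atoms by environment: 1× n (aromatic, X3) → no; 10× c (aromatic, X3) → no; 2× C (X4) → no; 1× Br (X1) → no; 2× C (X3) → no.
No environment satisfies the query, so 0 matching atoms.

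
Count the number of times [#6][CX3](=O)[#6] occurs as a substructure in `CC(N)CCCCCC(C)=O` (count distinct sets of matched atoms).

[#6][CX3](=O)[#6] is the SMARTS for a ketone: a carbonyl carbon (no H) flanked by two carbons.
Exactly one fragment in the molecule meets all constraints, giving 1 match.

1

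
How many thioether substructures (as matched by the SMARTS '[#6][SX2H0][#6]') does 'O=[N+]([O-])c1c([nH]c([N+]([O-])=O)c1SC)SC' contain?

[#6][SX2H0][#6] is the SMARTS for a thioether: an aliphatic sulfur bridging two carbons with no H on the sulfur.
The molecule carries 2 separate instances of a methylthio ether (-SCH3) meeting every constraint; each maps to a distinct set of atoms, giving 2 matches.

2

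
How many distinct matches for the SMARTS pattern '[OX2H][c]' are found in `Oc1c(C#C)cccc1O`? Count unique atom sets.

2

[OX2H][c] is the SMARTS for a phenol: a hydroxyl oxygen attached to an aromatic carbon.
The molecule carries 2 separate instances of a hydroxyl group (-OH) meeting every constraint; each maps to a distinct set of atoms, giving 2 matches.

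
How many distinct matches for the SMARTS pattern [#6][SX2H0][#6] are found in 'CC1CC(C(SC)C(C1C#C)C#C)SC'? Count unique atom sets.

2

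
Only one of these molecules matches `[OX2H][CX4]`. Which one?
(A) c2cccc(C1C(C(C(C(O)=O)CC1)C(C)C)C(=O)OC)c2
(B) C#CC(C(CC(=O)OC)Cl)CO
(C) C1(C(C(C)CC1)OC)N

B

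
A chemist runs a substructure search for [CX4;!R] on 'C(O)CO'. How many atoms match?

The query [CX4;!R] means: aliphatic carbon with four total connections, not in a ring.
Check the 4 heavy atoms by environment: 2× C (X4, acyclic) → match; 2× O (X2, acyclic) → no.
That gives 2 matching atoms.

2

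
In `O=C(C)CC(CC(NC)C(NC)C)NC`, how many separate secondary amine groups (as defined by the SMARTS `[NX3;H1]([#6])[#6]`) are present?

[NX3;H1]([#6])[#6] is the SMARTS for a secondary amine: a trivalent nitrogen with one H, bonded to two carbons.
The molecule carries 3 separate instances of an N-methylamino group (-NHCH3) meeting every constraint; each maps to a distinct set of atoms, giving 3 matches.

3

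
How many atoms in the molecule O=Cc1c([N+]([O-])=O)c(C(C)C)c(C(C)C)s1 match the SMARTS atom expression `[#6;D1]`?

4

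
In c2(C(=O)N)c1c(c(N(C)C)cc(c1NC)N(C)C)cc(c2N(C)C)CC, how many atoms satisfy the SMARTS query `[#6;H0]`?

The query [#6;H0] means: any carbon with no attached hydrogen.
Check the 26 heavy atoms by environment: 8× c (aromatic, H0) → match; 2× c (aromatic, H1) → no; 3× N (H0) → no; 8× C (H3) → no; 1× C (H2) → no; 1× C (H0) → match; 1× O (H0) → no; 1× N (H2) → no; 1× N (H1) → no.
Summing the matching environments: 8 + 1 = 9 matching atoms.

9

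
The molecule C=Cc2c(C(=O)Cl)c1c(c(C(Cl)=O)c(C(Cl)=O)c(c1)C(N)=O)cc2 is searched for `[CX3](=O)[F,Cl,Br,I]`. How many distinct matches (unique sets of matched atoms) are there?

3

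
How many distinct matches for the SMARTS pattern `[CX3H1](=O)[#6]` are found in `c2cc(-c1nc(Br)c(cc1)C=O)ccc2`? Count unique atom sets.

1

[CX3H1](=O)[#6] is the SMARTS for an aldehyde: an sp2 carbon with one H, double-bonded to O and single-bonded to carbon.
Exactly one fragment in the molecule meets all constraints, giving 1 match.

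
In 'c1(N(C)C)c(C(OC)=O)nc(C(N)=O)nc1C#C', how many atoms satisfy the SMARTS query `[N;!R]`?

2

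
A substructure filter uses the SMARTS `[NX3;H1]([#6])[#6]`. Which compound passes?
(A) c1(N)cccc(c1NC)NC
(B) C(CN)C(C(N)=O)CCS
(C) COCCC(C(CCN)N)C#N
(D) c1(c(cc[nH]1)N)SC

A

[NX3;H1]([#6])[#6] describes a trivalent nitrogen with one H, bonded to two carbons (a secondary amine).
(A) contains an N-methylamino group (-NHCH3), which satisfies every atom and bond constraint.
(B) has a primary amide (-C(=O)NH2) but the -C(=O)NH2 nitrogen has H2, not H1.
(C) has a primary amino group (-NH2) but the nitrogen has H2 and only one carbon neighbour.
(D) has a primary amino group (-NH2) but the nitrogen has H2 and only one carbon neighbour.
So the answer is (A).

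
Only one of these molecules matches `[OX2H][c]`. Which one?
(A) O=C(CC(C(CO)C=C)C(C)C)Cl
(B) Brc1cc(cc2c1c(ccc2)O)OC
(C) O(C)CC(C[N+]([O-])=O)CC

B

[OX2H][c] describes a hydroxyl oxygen attached to an aromatic carbon (a phenol).
(A) has a hydroxyl group (-OH) but the -OH is on an aliphatic carbon, not an aromatic c.
(B) contains a hydroxyl group (-OH), which satisfies every atom and bond constraint.
(C) has a methoxy ether (-OCH3) but the oxygen has H0, not H1.
So the answer is (B).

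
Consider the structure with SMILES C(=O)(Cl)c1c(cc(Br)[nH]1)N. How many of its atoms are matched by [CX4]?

Check the 10 heavy atoms by environment: 1× n (aromatic, X3) → no; 4× c (aromatic, X3) → no; 1× N (X3) → no; 1× Br (X1) → no; 1× C (X3) → no; 1× O (X1) → no; 1× Cl (X1) → no.
No environment satisfies the query, so 0 matching atoms.

0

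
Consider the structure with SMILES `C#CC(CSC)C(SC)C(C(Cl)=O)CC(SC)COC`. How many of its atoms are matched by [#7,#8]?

Check the 20 heavy atoms by environment: 14× C → no; 2× O → match; 1× Cl → no; 3× S → no.
That gives 2 matching atoms.

2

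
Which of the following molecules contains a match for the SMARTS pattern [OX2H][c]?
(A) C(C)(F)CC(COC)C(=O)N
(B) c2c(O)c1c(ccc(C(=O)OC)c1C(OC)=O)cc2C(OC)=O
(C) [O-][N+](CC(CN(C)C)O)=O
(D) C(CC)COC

B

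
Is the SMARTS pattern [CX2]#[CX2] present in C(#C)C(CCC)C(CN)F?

The pattern [CX2]#[CX2] describes a carbon-carbon triple bond — an alkyne.
The molecule carries an ethynyl group (-C#CH), whose atoms satisfy every constraint of the query, so the pattern matches.

Yes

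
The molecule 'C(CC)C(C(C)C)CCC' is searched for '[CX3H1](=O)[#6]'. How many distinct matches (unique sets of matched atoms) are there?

0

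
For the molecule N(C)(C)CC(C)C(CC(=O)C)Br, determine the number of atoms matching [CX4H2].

2

The query [CX4H2] means: sp3 carbon (X4) with exactly two hydrogens.
Check the 12 heavy atoms by environment: 2× C (H2, X4) → match; 2× C (H1, X4) → no; 4× C (H3, X4) → no; 1× Br (H0, X1) → no; 1× C (H0, X3) → no; 1× O (H0, X1) → no; 1× N (H0, X3) → no.
That gives 2 matching atoms.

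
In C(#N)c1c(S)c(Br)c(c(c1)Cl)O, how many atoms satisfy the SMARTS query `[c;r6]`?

6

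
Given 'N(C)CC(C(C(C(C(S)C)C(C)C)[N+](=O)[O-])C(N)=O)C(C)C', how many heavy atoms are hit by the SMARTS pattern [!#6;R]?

0

Check the 22 heavy atoms by environment: 15× C (acyclic) → no; 2× O (acyclic) → no; 2× N (acyclic) → no; 1× N (charge +1, acyclic) → no; 1× O (charge -1, acyclic) → no; 1× S (acyclic) → no.
No environment satisfies the query, so 0 matching atoms.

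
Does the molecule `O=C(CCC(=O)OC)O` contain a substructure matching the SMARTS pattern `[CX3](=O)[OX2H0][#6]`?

The pattern [CX3](=O)[OX2H0][#6] describes a carbonyl carbon bonded to an oxygen that is itself bonded to carbon (no H on that O) — an ester.
The molecule carries a methyl-ester group (-C(=O)OCH3), whose atoms satisfy every constraint of the query, so the pattern matches.

Yes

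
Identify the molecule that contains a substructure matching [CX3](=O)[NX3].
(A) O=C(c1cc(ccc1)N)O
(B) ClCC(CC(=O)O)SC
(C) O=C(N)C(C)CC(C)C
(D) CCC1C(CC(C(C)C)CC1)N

C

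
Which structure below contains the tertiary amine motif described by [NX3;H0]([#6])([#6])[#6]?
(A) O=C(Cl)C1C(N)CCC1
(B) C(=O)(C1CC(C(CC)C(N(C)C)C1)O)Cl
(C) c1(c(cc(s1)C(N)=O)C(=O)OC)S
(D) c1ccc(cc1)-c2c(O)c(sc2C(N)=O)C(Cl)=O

B

[NX3;H0]([#6])([#6])[#6] describes a trivalent nitrogen with no H, bonded to three carbons (a tertiary amine).
(A) has a primary amino group (-NH2) but the nitrogen has H2, not H0 with three carbons.
(B) contains a dimethylamino group (-N(CH3)2), which satisfies every atom and bond constraint.
(C) has a primary amide (-C(=O)NH2) but the amide nitrogen has H2 and only one carbon neighbour.
(D) has a primary amide (-C(=O)NH2) but the amide nitrogen has H2 and only one carbon neighbour.
So the answer is (B).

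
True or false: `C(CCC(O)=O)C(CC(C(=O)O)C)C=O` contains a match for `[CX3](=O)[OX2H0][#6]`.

False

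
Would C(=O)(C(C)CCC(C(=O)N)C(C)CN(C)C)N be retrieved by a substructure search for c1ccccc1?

The pattern c1ccccc1 describes six aromatic carbons in a ring — a benzene ring.
The closest candidate here is a methyl group (-CH3), but no six-membered all-carbon aromatic ring is present. No other fragment satisfies the full query, so there is no match.

No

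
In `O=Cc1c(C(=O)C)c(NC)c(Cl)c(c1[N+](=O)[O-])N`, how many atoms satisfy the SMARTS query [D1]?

8

The query [D1] means: atom with exactly one heavy-atom neighbour (degree 1).
Check the 18 heavy atoms by environment: 6× c (aromatic, D3) → no; 1× C (D3) → no; 3× O (D1) → match; 2× C (D1) → match; 1× N (D1) → match; 1× C (D2) → no; 1× Cl (D1) → match; 1× N (charge +1, D3) → no; 1× O (charge -1, D1) → match; 1× N (D2) → no.
Summing the matching environments: 3 + 2 + 1 + 1 + 1 = 8 matching atoms.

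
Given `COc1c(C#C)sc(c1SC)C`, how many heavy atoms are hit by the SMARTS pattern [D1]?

4

The query [D1] means: atom with exactly one heavy-atom neighbour (degree 1).
Check the 12 heavy atoms by environment: 1× s (aromatic, D2) → no; 4× c (aromatic, D3) → no; 1× O (D2) → no; 4× C (D1) → match; 1× C (D2) → no; 1× S (D2) → no.
That gives 4 matching atoms.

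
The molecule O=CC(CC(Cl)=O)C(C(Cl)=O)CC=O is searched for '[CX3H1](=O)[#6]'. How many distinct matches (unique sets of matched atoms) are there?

[CX3H1](=O)[#6] is the SMARTS for an aldehyde: an sp2 carbon with one H, double-bonded to O and single-bonded to carbon.
The molecule carries 2 separate instances of an aldehyde (-CHO) meeting every constraint; each maps to a distinct set of atoms, giving 2 matches.

2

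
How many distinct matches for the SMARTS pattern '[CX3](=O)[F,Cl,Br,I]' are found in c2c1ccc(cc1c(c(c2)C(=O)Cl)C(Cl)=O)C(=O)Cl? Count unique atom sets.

3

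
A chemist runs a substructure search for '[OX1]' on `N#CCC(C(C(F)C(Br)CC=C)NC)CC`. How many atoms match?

0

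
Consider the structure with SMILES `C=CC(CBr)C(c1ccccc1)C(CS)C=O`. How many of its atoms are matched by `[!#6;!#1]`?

3

The query [!#6;!#1] means: not carbon and not hydrogen — any heteroatom.
Check the 17 heavy atoms by environment: 8× C → no; 6× c (aromatic) → no; 1× O → match; 1× Br → match; 1× S → match.
Summing the matching environments: 1 + 1 + 1 = 3 matching atoms.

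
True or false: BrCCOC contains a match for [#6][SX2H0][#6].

The pattern [#6][SX2H0][#6] describes an aliphatic sulfur bridging two carbons with no H on the sulfur — a thioether.
The closest candidate here is a methoxy ether (-OCH3), but the bridging atom is O, not S. No other fragment satisfies the full query, so there is no match.

False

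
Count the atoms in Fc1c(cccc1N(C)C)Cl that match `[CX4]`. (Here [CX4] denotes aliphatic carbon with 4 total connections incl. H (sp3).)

2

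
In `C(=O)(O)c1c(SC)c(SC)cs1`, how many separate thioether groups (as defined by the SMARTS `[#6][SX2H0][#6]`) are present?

[#6][SX2H0][#6] is the SMARTS for a thioether: an aliphatic sulfur bridging two carbons with no H on the sulfur.
The molecule carries 2 separate instances of a methylthio ether (-SCH3) meeting every constraint; each maps to a distinct set of atoms, giving 2 matches.

2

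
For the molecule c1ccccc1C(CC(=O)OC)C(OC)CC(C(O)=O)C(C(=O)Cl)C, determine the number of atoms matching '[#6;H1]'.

The query [#6;H1] means: any carbon bearing exactly one hydrogen.
Check the 25 heavy atoms by environment: 3× C (H3) → no; 4× C (H1) → match; 2× C (H2) → no; 3× C (H0) → no; 5× O (H0) → no; 1× c (aromatic, H0) → no; 5× c (aromatic, H1) → match; 1× Cl (H0) → no; 1× O (H1) → no.
Summing the matching environments: 4 + 5 = 9 matching atoms.

9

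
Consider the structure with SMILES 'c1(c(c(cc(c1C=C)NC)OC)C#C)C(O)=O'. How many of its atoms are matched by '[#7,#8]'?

4

The query [#7,#8] means: nitrogen or oxygen (comma = OR).
Check the 17 heavy atoms by environment: 6× c (aromatic) → no; 3× O → match; 7× C → no; 1× N → match.
Summing the matching environments: 3 + 1 = 4 matching atoms.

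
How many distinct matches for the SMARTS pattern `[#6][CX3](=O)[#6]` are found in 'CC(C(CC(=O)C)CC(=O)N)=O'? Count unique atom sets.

2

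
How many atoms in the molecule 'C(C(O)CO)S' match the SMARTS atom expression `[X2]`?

3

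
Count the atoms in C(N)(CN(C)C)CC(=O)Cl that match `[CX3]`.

1

The query [CX3] means: C with X3: aliphatic carbon with exactly 3 total connections.
Check the 10 heavy atoms by environment: 5× C (X4) → no; 1× C (X3) → match; 1× O (X1) → no; 1× Cl (X1) → no; 2× N (X3) → no.
That gives 1 matching atom.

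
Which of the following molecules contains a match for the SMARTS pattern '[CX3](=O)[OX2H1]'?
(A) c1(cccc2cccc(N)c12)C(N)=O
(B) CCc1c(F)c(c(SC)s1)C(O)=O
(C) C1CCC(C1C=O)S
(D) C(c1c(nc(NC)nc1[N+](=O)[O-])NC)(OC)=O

[CX3](=O)[OX2H1] describes an sp2 carbon double-bonded to O and single-bonded to an -OH oxygen (a carboxylic acid).
(A) has a primary amide (-C(=O)NH2) but the carbonyl is bonded to N, not to an -OH oxygen.
(B) contains a carboxylic acid group (-C(=O)OH), which satisfies every atom and bond constraint.
(C) has an aldehyde (-CHO) but there is no singly-bonded oxygen on the carbonyl carbon.
(D) has a methyl-ester group (-C(=O)OCH3) but the singly-bonded O has no H (OX2H0, not OX2H1).
So the answer is (B).

B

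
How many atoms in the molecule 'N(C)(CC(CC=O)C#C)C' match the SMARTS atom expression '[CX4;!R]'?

Check the 10 heavy atoms by environment: 5× C (X4, acyclic) → match; 1× C (X3, acyclic) → no; 1× O (X1, acyclic) → no; 1× N (X3, acyclic) → no; 2× C (X2, acyclic) → no.
That gives 5 matching atoms.

5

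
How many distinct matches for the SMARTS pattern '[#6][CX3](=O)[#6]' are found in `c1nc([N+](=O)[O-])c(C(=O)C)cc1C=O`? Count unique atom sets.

1

[#6][CX3](=O)[#6] is the SMARTS for a ketone: a carbonyl carbon (no H) flanked by two carbons.
Exactly one fragment in the molecule meets all constraints, giving 1 match.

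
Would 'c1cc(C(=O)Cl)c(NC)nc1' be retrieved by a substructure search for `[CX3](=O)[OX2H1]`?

No

The pattern [CX3](=O)[OX2H1] describes an sp2 carbon double-bonded to O and single-bonded to an -OH oxygen — a carboxylic acid.
The closest candidate here is an acyl chloride (-C(=O)Cl), but the carbonyl is bonded to Cl, not to an -OH oxygen. No other fragment satisfies the full query, so there is no match.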